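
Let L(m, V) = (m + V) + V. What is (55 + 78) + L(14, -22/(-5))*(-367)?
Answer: -41173/5 ≈ -8234.6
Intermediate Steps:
L(m, V) = m + 2*V (L(m, V) = (V + m) + V = m + 2*V)
(55 + 78) + L(14, -22/(-5))*(-367) = (55 + 78) + (14 + 2*(-22/(-5)))*(-367) = 133 + (14 + 2*(-22*(-1/5)))*(-367) = 133 + (14 + 2*(22/5))*(-367) = 133 + (14 + 44/5)*(-367) = 133 + (114/5)*(-367) = 133 - 41838/5 = -41173/5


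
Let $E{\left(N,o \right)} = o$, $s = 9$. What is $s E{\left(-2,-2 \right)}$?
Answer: $-18$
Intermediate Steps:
$s E{\left(-2,-2 \right)} = 9 \left(-2\right) = -18$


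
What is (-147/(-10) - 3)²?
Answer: 13689/100 ≈ 136.89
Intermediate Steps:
(-147/(-10) - 3)² = (-147*(-⅒) - 3)² = (147/10 - 3)² = (117/10)² = 13689/100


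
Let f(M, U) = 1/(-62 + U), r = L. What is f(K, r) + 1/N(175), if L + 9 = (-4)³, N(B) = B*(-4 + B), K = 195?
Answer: -662/89775 ≈ -0.0073740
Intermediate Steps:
L = -73 (L = -9 + (-4)³ = -9 - 64 = -73)
r = -73
f(K, r) + 1/N(175) = 1/(-62 - 73) + 1/(175*(-4 + 175)) = 1/(-135) + 1/(175*171) = -1/135 + 1/29925 = -662/89775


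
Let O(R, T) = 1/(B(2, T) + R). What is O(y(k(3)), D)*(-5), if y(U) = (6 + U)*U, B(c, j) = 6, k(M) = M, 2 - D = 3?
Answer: -5/33 ≈ -0.15152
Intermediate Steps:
D = -1 (D = 2 - 1*3 = 2 - 3 = -1)
y(U) = U*(6 + U)
O(R, T) = 1/(6 + R)
O(y(k(3)), D)*(-5) = -5/(6 + 3*(6 + 3)) = -5/(6 + 3*9) = -5/(6 + 27) = -5/33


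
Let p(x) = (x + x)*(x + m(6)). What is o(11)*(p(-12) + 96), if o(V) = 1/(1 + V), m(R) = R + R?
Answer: 8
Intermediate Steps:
m(R) = 2*R
p(x) = 2*x*(12 + x) (p(x) = (x + x)*(x + 2*6) = (2*x)*(x + 12) = (2*x)*(12 + x) = 2*x*(12 + x))
o(11)*(p(-12) + 96) = (2*(-12)*(12 - 12) + 96)/(1 + 11) = (2*(-12)*0 + 96)/12 = (0 + 96)/12 = (1/12)*96 = 8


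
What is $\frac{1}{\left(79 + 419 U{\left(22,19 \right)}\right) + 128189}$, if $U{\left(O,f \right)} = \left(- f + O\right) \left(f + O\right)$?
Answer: $\frac{1}{179805} \approx 5.5616 \cdot 10^{-6}$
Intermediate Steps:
$U{\left(O,f \right)} = \left(O + f\right) \left(O - f\right)$ ($U{\left(O,f \right)} = \left(O - f\right) \left(O + f\right) = \left(O + f\right) \left(O - f\right)$)
$\frac{1}{\left(79 + 419 U{\left(22,19 \right)}\right) + 128189} = \frac{1}{\left(79 + 419 \left(22^{2} - 19^{2}\right)\right) + 128189} = \frac{1}{\left(79 + 419 \left(484 - 361\right)\right) + 128189} = \frac{1}{\left(79 + 419 \cdot 123\right) + 128189} = \frac{1}{\left(79 + 51537\right) + 128189} = \frac{1}{51616 + 128189} = \frac{1}{179805}$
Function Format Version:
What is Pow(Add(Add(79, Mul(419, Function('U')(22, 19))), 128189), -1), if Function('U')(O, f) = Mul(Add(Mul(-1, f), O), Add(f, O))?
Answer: Rational(1, 179805) ≈ 5.5616e-6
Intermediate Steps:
Function('U')(O, f) = Mul(Add(O, f), Add(O, Mul(-1, f))) (Function('U')(O, f) = Mul(Add(O, Mul(-1, f)), Add(O, f)) = Mul(Add(O, f), Add(O, Mul(-1, f))))
Pow(Add(Add(79, Mul(419, Function('U')(22, 19))), 128189), -1) = Pow(Add(Add(79, Mul(419, Add(Pow(22, 2), Mul(-1, Pow(19, 2))))), 128189), -1) = Pow(Add(Add(79, Mul(419, Add(484, Mul(-1, 361)))), 128189), -1) = Pow(Add(Add(79, Mul(419, Add(484, -361))), 128189), -1) = Pow(Add(Add(79, Mul(419, 123)), 128189), -1) = Pow(Add(Add(79, 51537), 128189), -1) = Pow(Add(51616, 128189), -1) = Pow(179805, -1) = Rational(1, 179805)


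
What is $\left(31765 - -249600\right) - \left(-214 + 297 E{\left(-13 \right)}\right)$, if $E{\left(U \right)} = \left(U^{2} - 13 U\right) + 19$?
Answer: $175550$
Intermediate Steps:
$E{\left(U \right)} = 19 + U^{2} - 13 U$
$\left(31765 - -249600\right) - \left(-214 + 297 E{\left(-13 \right)}\right) = \left(31765 - -249600\right) + \left(- 297 \left(19 + \left(-13\right)^{2} - -169\right) + 214\right) = \left(31765 + 249600\right) + \left(- 297 \left(19 + 169 + 169\right) + 214\right) = 281365 + \left(\left(-297\right) 357 + 214\right) = 281365 + \left(-106029 + 214\right) = 281365 - 105815 = 175550$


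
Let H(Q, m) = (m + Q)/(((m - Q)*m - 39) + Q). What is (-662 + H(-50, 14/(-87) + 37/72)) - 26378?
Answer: -8396548470536/310531247 ≈ -27039.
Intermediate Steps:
H(Q, m) = (Q + m)/(-39 + Q + m*(m - Q)) (H(Q, m) = (Q + m)/((m*(m - Q) - 39) + Q) = (Q + m)/((-39 + m*(m - Q)) + Q) = (Q + m)/(-39 + Q + m*(m - Q)))
(-662 + H(-50, 14/(-87) + 37/72)) - 26378 = (-662 + (-50 + (14/(-87) + 37/72))/(-39 - 50 + (14/(-87) + 37/72)² - 1*(-50)*(14/(-87) + 37/72))) - 26378 = (-662 + (-50 + (14*(-1/87) + 37*(1/72)))/(-39 - 50 + (14*(-1/87) + 37*(1/72))² - 1*(-50)*(14*(-1/87) + 37*(1/72)))) - 26378 = (-662 + (-50 + (-14/87 + 37/72))/(-39 - 50 + (-14/87 + 37/72)² - 1*(-50)*(-14/87 + 37/72))) - 26378 = (-662 + (-50 + 737/2088)/(-39 - 50 + (737/2088)² - 1*(-50)*737/2088)) - 26378 = (-662 - 103663/2088/(-39 - 50 + 543169/4359744 + 18425/1044)) - 26378 = (-662 - 103663/2088/(-310531247/4359744)) - 26378 = (-662 - 4359744/310531247*(-103663/2088)) - 26378 = (-662 + 216448344/310531247) - 26378 = -205355237170/310531247 - 26378 = -8396548470536/310531247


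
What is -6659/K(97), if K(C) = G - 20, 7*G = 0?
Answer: 6659/20 ≈ 332.95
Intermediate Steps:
G = 0 (G = (⅐)*0 = 0)
K(C) = -20 (K(C) = 0 - 20 = -20)
-6659/K(97) = -6659/(-20) = -6659*(-1/20) = 6659/20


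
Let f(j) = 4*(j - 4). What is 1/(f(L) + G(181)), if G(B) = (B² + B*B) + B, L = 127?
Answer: 1/66195 ≈ 1.5107e-5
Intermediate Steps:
G(B) = B + 2*B² (G(B) = (B² + B²) + B = 2*B² + B = B + 2*B²)
f(j) = -16 + 4*j (f(j) = 4*(-4 + j) = -16 + 4*j)
1/(f(L) + G(181)) = 1/((-16 + 4*127) + 181*(1 + 2*181)) = 1/((-16 + 508) + 181*(1 + 362)) = 1/(492 + 181*363) = 1/(492 + 65703) = 1/66195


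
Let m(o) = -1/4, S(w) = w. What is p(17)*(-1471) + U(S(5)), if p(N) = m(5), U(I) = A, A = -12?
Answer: 1423/4 ≈ 355.75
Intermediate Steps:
m(o) = -¼ (m(o) = -1*¼ = -¼)
U(I) = -12
p(N) = -¼
p(17)*(-1471) + U(S(5)) = -¼*(-1471) - 12 = 1471/4 - 12 = 1423/4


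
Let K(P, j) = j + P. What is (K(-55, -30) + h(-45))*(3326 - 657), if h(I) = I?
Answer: -346970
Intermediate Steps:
K(P, j) = P + j
(K(-55, -30) + h(-45))*(3326 - 657) = ((-55 - 30) - 45)*(3326 - 657) = (-85 - 45)*2669 = -130*2669 = -346970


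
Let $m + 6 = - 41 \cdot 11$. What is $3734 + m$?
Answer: $3277$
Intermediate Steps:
$m = -457$ ($m = -6 - 41 \cdot 11 = -6 - 451 = -457$)
$3734 + m = 3734 - 457 = 3277$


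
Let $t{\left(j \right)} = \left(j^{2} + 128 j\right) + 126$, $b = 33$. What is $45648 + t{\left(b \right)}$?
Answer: $51087$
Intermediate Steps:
$t{\left(j \right)} = 126 + j^{2} + 128 j$
$45648 + t{\left(b \right)} = 45648 + \left(126 + 33^{2} + 128 \cdot 33\right) = 45648 + \left(126 + 1089 + 4224\right) = 45648 + 5439 = 51087$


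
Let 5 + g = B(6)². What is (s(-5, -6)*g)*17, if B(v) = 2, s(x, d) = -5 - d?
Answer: -17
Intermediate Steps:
g = -1 (g = -5 + 2² = -5 + 4 = -1)
(s(-5, -6)*g)*17 = ((-5 - 1*(-6))*(-1))*17 = ((-5 + 6)*(-1))*17 = (1*(-1))*17 = -1*17 = -17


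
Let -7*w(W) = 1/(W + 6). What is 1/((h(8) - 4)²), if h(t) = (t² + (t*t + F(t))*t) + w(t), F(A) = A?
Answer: 9604/3884654929 ≈ 2.4723e-6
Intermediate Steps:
w(W) = -1/(7*(6 + W)) (w(W) = -1/(7*(W + 6)) = -1/(7*(6 + W)))
h(t) = t² - 1/(42 + 7*t) + t*(t + t²) (h(t) = (t² + (t*t + t)*t) - 1/(42 + 7*t) = (t² + (t² + t)*t) - 1/(42 + 7*t) = (t² + (t + t²)*t) - 1/(42 + 7*t) = (t² + t*(t + t²)) - 1/(42 + 7*t) = t² - 1/(42 + 7*t) + t*(t + t²))
1/((h(8) - 4)²) = 1/(((-⅐ + 8²*(2 + 8)*(6 + 8))/(6 + 8) - 4)²) = 1/(((-⅐ + 64*10*14)/14 - 4)²) = 1/(((-⅐ + 8960)/14 - 4)²) = 1/(((1/14)*(62719/7) - 4)²) = 1/((62719/98 - 4)²) = 1/((62327/98)²) = 1/(3884654929/9604) = 9604/3884654929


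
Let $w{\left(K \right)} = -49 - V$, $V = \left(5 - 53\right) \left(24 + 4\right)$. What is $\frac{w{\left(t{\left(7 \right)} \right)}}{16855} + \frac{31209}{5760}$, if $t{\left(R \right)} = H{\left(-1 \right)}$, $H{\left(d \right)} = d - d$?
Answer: $\frac{35565793}{6472320} \approx 5.4951$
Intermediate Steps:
$H{\left(d \right)} = 0$
$t{\left(R \right)} = 0$
$V = -1344$ ($V = \left(-48\right) 28 = -1344$)
$w{\left(K \right)} = 1295$ ($w{\left(K \right)} = -49 - -1344 = -49 + 1344 = 1295$)
$\frac{w{\left(t{\left(7 \right)} \right)}}{16855} + \frac{31209}{5760} = \frac{1295}{16855} + \frac{31209}{5760} = 1295 \cdot \frac{1}{16855} + 31209 \cdot \frac{1}{5760} = \frac{259}{3371} + \frac{10403}{1920} = \frac{35565793}{6472320}$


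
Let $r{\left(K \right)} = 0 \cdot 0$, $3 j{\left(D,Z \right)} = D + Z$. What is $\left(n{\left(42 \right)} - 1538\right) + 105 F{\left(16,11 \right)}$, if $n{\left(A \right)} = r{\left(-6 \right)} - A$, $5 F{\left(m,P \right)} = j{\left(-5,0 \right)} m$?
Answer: $-2140$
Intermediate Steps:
$j{\left(D,Z \right)} = \frac{D}{3} + \frac{Z}{3}$ ($j{\left(D,Z \right)} = \frac{D + Z}{3} = \frac{D}{3} + \frac{Z}{3}$)
$r{\left(K \right)} = 0$
$F{\left(m,P \right)} = - \frac{m}{3}$ ($F{\left(m,P \right)} = \frac{\left(\frac{1}{3} \left(-5\right) + \frac{1}{3} \cdot 0\right) m}{5} = \frac{\left(- \frac{5}{3} + 0\right) m}{5} = \frac{\left(- \frac{5}{3}\right) m}{5} = - \frac{m}{3}$)
$n{\left(A \right)} = - A$ ($n{\left(A \right)} = 0 - A = - A$)
$\left(n{\left(42 \right)} - 1538\right) + 105 F{\left(16,11 \right)} = \left(\left(-1\right) 42 - 1538\right) + 105 \left(\left(- \frac{1}{3}\right) 16\right) = \left(-42 - 1538\right) + 105 \left(- \frac{16}{3}\right) = -1580 - 560 = -2140$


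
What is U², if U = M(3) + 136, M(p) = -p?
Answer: 17689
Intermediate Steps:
U = 133 (U = -1*3 + 136 = -3 + 136 = 133)
U² = 133² = 17689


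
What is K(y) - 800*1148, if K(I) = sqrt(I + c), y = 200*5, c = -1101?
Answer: -918400 + I*sqrt(101) ≈ -9.184e+5 + 10.05*I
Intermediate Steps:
y = 1000
K(I) = sqrt(-1101 + I) (K(I) = sqrt(I - 1101) = sqrt(-1101 + I))
K(y) - 800*1148 = sqrt(-1101 + 1000) - 800*1148 = sqrt(-101) - 918400 = I*sqrt(101) - 918400 = -918400 + I*sqrt(101)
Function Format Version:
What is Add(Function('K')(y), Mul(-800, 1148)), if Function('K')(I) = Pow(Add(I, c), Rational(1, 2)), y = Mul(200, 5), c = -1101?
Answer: Add(-918400, Mul(I, Pow(101, Rational(1, 2)))) ≈ Add(-9.1840e+5, Mul(10.050, I))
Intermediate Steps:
y = 1000
Function('K')(I) = Pow(Add(-1101, I), Rational(1, 2)) (Function('K')(I) = Pow(Add(I, -1101), Rational(1, 2)) = Pow(Add(-1101, I), Rational(1, 2)))
Add(Function('K')(y), Mul(-800, 1148)) = Add(Pow(Add(-1101, 1000), Rational(1, 2)), Mul(-800, 1148)) = Add(Pow(-101, Rational(1, 2)), -918400) = Add(Mul(I, Pow(101, Rational(1, 2))), -918400) = Add(-918400, Mul(I, Pow(101, Rational(1, 2))))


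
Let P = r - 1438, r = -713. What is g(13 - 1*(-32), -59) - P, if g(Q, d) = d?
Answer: 2092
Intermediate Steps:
P = -2151 (P = -713 - 1438 = -2151)
g(13 - 1*(-32), -59) - P = -59 - 1*(-2151) = -59 + 2151 = 2092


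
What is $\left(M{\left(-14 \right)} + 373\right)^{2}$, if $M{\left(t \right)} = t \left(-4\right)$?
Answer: $184041$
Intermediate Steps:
$M{\left(t \right)} = - 4 t$
$\left(M{\left(-14 \right)} + 373\right)^{2} = \left(\left(-4\right) \left(-14\right) + 373\right)^{2} = \left(56 + 373\right)^{2} = 429^{2} = 184041$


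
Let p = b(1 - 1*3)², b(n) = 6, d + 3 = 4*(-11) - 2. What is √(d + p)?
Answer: I*√13 ≈ 3.6056*I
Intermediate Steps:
d = -49 (d = -3 + (4*(-11) - 2) = -3 + (-44 - 2) = -3 - 46 = -49)
p = 36 (p = 6² = 36)
√(d + p) = √(-49 + 36) = √(-13) = I*√13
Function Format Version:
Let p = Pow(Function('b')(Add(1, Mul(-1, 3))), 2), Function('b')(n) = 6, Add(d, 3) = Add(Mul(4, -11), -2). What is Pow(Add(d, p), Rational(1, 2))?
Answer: Mul(I, Pow(13, Rational(1, 2))) ≈ Mul(3.6056, I)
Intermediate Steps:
d = -49 (d = Add(-3, Add(Mul(4, -11), -2)) = Add(-3, Add(-44, -2)) = Add(-3, -46) = -49)
p = 36 (p = Pow(6, 2) = 36)
Pow(Add(d, p), Rational(1, 2)) = Pow(Add(-49, 36), Rational(1, 2)) = Pow(-13, Rational(1, 2)) = Mul(I, Pow(13, Rational(1, 2)))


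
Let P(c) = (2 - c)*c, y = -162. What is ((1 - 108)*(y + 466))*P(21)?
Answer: 12978672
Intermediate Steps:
P(c) = c*(2 - c)
((1 - 108)*(y + 466))*P(21) = ((1 - 108)*(-162 + 466))*(21*(2 - 1*21)) = (-107*304)*(21*(2 - 21)) = -683088*(-19) = -32528*(-399) = 12978672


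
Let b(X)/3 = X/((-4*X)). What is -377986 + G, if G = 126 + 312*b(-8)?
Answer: -378094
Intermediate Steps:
b(X) = -¾ (b(X) = 3*(X/((-4*X))) = 3*(X*(-1/(4*X))) = 3*(-¼) = -¾)
G = -108 (G = 126 + 312*(-¾) = 126 - 234 = -108)
-377986 + G = -377986 - 108 = -378094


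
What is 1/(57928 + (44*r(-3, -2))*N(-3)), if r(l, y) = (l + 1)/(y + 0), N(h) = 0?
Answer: 1/57928 ≈ 1.7263e-5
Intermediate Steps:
r(l, y) = (1 + l)/y
1/(57928 + (44*r(-3, -2))*N(-3)) = 1/(57928 + (44*((1 - 3)/(-2)))*0) = 1/(57928 + (44*(-½*(-2)))*0) = 1/(57928 + (44*1)*0) = 1/(57928 + 44*0) = 1/(57928 + 0) = 1/57928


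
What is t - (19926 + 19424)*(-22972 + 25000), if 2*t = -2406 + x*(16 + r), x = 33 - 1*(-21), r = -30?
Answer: -79803381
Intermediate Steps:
x = 54 (x = 33 + 21 = 54)
t = -1581 (t = (-2406 + 54*(16 - 30))/2 = (-2406 + 54*(-14))/2 = (-2406 - 756)/2 = (½)*(-3162) = -1581)
t - (19926 + 19424)*(-22972 + 25000) = -1581 - (19926 + 19424)*(-22972 + 25000) = -1581 - 39350*2028 = -1581 - 1*79801800 = -1581 - 79801800 = -79803381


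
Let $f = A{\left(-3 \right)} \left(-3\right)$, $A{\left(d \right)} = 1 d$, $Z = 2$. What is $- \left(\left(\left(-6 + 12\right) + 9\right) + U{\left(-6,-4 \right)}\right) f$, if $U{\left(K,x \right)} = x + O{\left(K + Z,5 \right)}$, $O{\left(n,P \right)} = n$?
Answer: $-63$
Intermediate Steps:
$A{\left(d \right)} = d$
$f = 9$ ($f = \left(-3\right) \left(-3\right) = 9$)
$U{\left(K,x \right)} = 2 + K + x$ ($U{\left(K,x \right)} = x + \left(K + 2\right) = x + \left(2 + K\right) = 2 + K + x$)
$- \left(\left(\left(-6 + 12\right) + 9\right) + U{\left(-6,-4 \right)}\right) f = - \left(\left(\left(-6 + 12\right) + 9\right) - 8\right) 9 = - \left(\left(6 + 9\right) - 8\right) 9 = - \left(15 - 8\right) 9 = - 7 \cdot 9 = \left(-1\right) 63 = -63$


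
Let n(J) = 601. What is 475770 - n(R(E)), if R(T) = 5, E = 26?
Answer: 475169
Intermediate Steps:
475770 - n(R(E)) = 475770 - 1*601 = 475770 - 601 = 475169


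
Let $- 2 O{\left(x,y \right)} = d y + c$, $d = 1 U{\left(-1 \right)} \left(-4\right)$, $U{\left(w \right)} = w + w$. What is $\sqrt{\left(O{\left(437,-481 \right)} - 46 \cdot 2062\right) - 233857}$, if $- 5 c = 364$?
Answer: $\frac{3 i \sqrt{907635}}{5} \approx 571.62 i$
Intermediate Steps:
$U{\left(w \right)} = 2 w$
$c = - \frac{364}{5}$ ($c = \left(- \frac{1}{5}\right) 364 = - \frac{364}{5} \approx -72.8$)
$d = 8$ ($d = 1 \cdot 2 \left(-1\right) \left(-4\right) = 1 \left(-2\right) \left(-4\right) = \left(-2\right) \left(-4\right) = 8$)
$O{\left(x,y \right)} = \frac{182}{5} - 4 y$ ($O{\left(x,y \right)} = - \frac{8 y - \frac{364}{5}}{2} = - \frac{- \frac{364}{5} + 8 y}{2} = \frac{182}{5} - 4 y$)
$\sqrt{\left(O{\left(437,-481 \right)} - 46 \cdot 2062\right) - 233857} = \sqrt{\left(\left(\frac{182}{5} - -1924\right) - 46 \cdot 2062\right) - 233857} = \sqrt{\left(\left(\frac{182}{5} + 1924\right) - 94852\right) - 233857} = \sqrt{\left(\frac{9802}{5} - 94852\right) - 233857} = \sqrt{- \frac{464458}{5} - 233857} = \sqrt{- \frac{1633743}{5}} = \frac{3 i \sqrt{907635}}{5}$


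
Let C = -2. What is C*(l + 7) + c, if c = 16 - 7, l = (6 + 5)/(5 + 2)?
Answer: -57/7 ≈ -8.1429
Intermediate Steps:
l = 11/7 ≈ 1.5714
c = 9
C*(l + 7) + c = -2*(11/7 + 7) + 9 = -2*60/7 + 9 = -120/7 + 9 = -57/7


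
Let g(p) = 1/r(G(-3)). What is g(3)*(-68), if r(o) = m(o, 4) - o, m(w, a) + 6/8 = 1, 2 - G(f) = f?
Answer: 272/19 ≈ 14.316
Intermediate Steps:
G(f) = 2 - f
m(w, a) = 1/4 (m(w, a) = -3/4 + 1 = 1/4)
r(o) = 1/4 - o
g(p) = -4/19 (g(p) = 1/(1/4 - (2 - 1*(-3))) = 1/(1/4 - (2 + 3)) = 1/(1/4 - 1*5) = 1/(1/4 - 5) = 1/(-19/4) = -4/19)
g(3)*(-68) = -4/19*(-68) = 272/19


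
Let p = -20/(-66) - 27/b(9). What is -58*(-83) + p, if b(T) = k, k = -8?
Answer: 1271867/264 ≈ 4817.7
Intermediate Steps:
b(T) = -8
p = 971/264 (p = -20/(-66) - 27/(-8) = -20*(-1/66) - 27*(-⅛) = 10/33 + 27/8 = 971/264 ≈ 3.6780)
-58*(-83) + p = -58*(-83) + 971/264 = 4814 + 971/264 = 1271867/264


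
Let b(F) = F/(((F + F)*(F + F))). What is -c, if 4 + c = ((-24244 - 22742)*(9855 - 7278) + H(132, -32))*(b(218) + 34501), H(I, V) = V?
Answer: 1821382646779165/436 ≈ 4.1775e+12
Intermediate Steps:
b(F) = 1/(4*F) (b(F) = F/(((2*F)*(2*F))) = F/((4*F**2)) = F*(1/(4*F**2)) = 1/(4*F))
c = -1821382646779165/436 (c = -4 + ((-24244 - 22742)*(9855 - 7278) - 32)*((1/4)/218 + 34501) = -4 + (-46986*2577 - 32)*((1/4)*(1/218) + 34501) = -4 + (-121082922 - 32)*(1/872 + 34501) = -4 - 121082954*30084873/872 = -4 - 1821382646777421/436 = -1821382646779165/436 ≈ -4.1775e+12)
-c = -1*(-1821382646779165/436) = 1821382646779165/436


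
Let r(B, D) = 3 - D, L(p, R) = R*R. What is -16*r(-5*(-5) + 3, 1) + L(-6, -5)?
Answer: -7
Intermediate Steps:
L(p, R) = R²
-16*r(-5*(-5) + 3, 1) + L(-6, -5) = -16*(3 - 1*1) + (-5)² = -16*(3 - 1) + 25 = -16*2 + 25 = -32 + 25 = -7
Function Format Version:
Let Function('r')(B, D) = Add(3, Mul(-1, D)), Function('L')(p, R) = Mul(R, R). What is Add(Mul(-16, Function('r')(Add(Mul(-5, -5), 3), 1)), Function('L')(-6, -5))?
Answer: -7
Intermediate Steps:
Function('L')(p, R) = Pow(R, 2)
Add(Mul(-16, Function('r')(Add(Mul(-5, -5), 3), 1)), Function('L')(-6, -5)) = Add(Mul(-16, Add(3, Mul(-1, 1))), Pow(-5, 2)) = Add(Mul(-16, Add(3, -1)), 25) = Add(Mul(-16, 2), 25) = Add(-32, 25) = -7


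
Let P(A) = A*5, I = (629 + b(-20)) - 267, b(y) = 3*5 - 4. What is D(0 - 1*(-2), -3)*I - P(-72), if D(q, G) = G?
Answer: -759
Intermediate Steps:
b(y) = 11 (b(y) = 15 - 4 = 11)
I = 373 (I = (629 + 11) - 267 = 640 - 267 = 373)
P(A) = 5*A
D(0 - 1*(-2), -3)*I - P(-72) = -3*373 - 5*(-72) = -1119 - 1*(-360) = -1119 + 360 = -759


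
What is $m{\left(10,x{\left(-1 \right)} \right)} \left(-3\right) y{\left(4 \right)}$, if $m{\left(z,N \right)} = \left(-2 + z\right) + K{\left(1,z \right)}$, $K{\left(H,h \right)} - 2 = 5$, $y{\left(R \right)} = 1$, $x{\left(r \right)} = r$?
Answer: $-45$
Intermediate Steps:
$K{\left(H,h \right)} = 7$ ($K{\left(H,h \right)} = 2 + 5 = 7$)
$m{\left(z,N \right)} = 5 + z$ ($m{\left(z,N \right)} = \left(-2 + z\right) + 7 = 5 + z$)
$m{\left(10,x{\left(-1 \right)} \right)} \left(-3\right) y{\left(4 \right)} = \left(5 + 10\right) \left(-3\right) 1 = 15 \left(-3\right) 1 = \left(-45\right) 1 = -45$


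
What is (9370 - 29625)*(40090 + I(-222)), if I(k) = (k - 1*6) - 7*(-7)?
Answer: -808397305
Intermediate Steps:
I(k) = 43 + k (I(k) = (k - 6) + 49 = (-6 + k) + 49 = 43 + k)
(9370 - 29625)*(40090 + I(-222)) = (9370 - 29625)*(40090 + (43 - 222)) = -20255*(40090 - 179) = -20255*39911 = -808397305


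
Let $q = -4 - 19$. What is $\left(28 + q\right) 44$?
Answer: $220$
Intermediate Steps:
$q = -23$
$\left(28 + q\right) 44 = \left(28 - 23\right) 44 = 5 \cdot 44 = 220$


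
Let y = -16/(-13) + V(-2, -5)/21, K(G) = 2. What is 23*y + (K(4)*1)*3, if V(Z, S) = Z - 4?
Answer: 2524/91 ≈ 27.736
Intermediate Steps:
V(Z, S) = -4 + Z
y = 86/91 (y = -16/(-13) + (-4 - 2)/21 = -16*(-1/13) - 6*1/21 = 16/13 - 2/7 = 86/91 ≈ 0.94506)
23*y + (K(4)*1)*3 = 23*(86/91) + (2*1)*3 = 1978/91 + 2*3 = 1978/91 + 6 = 2524/91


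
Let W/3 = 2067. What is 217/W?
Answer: 217/6201 ≈ 0.034994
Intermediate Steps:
W = 6201 (W = 3*2067 = 6201)
217/W = 217/6201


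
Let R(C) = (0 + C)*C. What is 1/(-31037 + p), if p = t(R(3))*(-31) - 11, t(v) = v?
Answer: -1/31327 ≈ -3.1921e-5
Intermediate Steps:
R(C) = C² (R(C) = C*C = C²)
p = -290 (p = 3²*(-31) - 11 = 9*(-31) - 11 = -279 - 11 = -290)
1/(-31037 + p) = 1/(-31037 - 290) = 1/(-31327) = -1/31327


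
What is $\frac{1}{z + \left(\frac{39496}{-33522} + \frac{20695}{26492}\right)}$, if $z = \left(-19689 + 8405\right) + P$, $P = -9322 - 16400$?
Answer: $- \frac{12000876}{444109181989} \approx -2.7022 \cdot 10^{-5}$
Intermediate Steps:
$P = -25722$
$z = -37006$ ($z = \left(-19689 + 8405\right) - 25722 = -11284 - 25722 = -37006$)
$\frac{1}{z + \left(\frac{39496}{-33522} + \frac{20695}{26492}\right)} = \frac{1}{-37006 + \left(\frac{39496}{-33522} + \frac{20695}{26492}\right)} = \frac{1}{-37006 + \left(39496 \left(- \frac{1}{33522}\right) + 20695 \cdot \frac{1}{26492}\right)} = \frac{1}{-37006 + \left(- \frac{19748}{16761} + \frac{20695}{26492}\right)} = \frac{1}{-37006 - \frac{4764733}{12000876}} = \frac{1}{- \frac{444109181989}{12000876}} = - \frac{12000876}{444109181989}$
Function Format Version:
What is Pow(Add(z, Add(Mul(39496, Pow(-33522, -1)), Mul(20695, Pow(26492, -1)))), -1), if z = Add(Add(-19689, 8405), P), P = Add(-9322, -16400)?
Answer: Rational(-12000876, 444109181989) ≈ -2.7022e-5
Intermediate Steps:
P = -25722
z = -37006 (z = Add(Add(-19689, 8405), -25722) = Add(-11284, -25722) = -37006)
Pow(Add(z, Add(Mul(39496, Pow(-33522, -1)), Mul(20695, Pow(26492, -1)))), -1) = Pow(Add(-37006, Add(Mul(39496, Pow(-33522, -1)), Mul(20695, Pow(26492, -1)))), -1) = Pow(Add(-37006, Add(Mul(39496, Rational(-1, 33522)), Mul(20695, Rational(1, 26492)))), -1) = Pow(Add(-37006, Add(Rational(-19748, 16761), Rational(20695, 26492))), -1) = Pow(Add(-37006, Rational(-4764733, 12000876)), -1) = Pow(Rational(-444109181989, 12000876), -1) = Rational(-12000876, 444109181989)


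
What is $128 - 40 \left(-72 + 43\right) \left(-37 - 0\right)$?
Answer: $-42792$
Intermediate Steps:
$128 - 40 \left(-72 + 43\right) \left(-37 - 0\right) = 128 - 40 \left(- 29 \left(-37 + 0\right)\right) = 128 - 40 \left(\left(-29\right) \left(-37\right)\right) = 128 - 42920 = -42792$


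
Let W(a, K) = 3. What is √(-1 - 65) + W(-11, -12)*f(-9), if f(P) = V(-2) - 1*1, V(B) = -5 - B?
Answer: -12 + I*√66 ≈ -12.0 + 8.124*I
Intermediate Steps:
f(P) = -4 (f(P) = (-5 - 1*(-2)) - 1*1 = (-5 + 2) - 1 = -3 - 1 = -4)
√(-1 - 65) + W(-11, -12)*f(-9) = √(-1 - 65) + 3*(-4) = √(-66) - 12 = I*√66 - 12 = -12 + I*√66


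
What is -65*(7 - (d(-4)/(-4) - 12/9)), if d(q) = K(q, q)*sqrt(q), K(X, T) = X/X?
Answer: -1625/3 - 65*I/2 ≈ -541.67 - 32.5*I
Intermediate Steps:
K(X, T) = 1
d(q) = sqrt(q) (d(q) = 1*sqrt(q) = sqrt(q))
-65*(7 - (d(-4)/(-4) - 12/9)) = -65*(7 - (sqrt(-4)/(-4) - 12/9)) = -65*(7 - ((2*I)*(-1/4) - 12*1/9)) = -65*(7 - (-I/2 - 4/3)) = -65*(7 - (-4/3 - I/2)) = -65*(7 + (4/3 + I/2)) = -65*(25/3 + I/2) = -1625/3 - 65*I/2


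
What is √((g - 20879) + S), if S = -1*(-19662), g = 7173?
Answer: 2*√1489 ≈ 77.175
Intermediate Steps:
S = 19662
√((g - 20879) + S) = √((7173 - 20879) + 19662) = √(-13706 + 19662) = √5956 = 2*√1489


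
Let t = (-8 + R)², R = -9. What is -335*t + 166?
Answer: -96649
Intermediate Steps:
t = 289 (t = (-8 - 9)² = (-17)² = 289)
-335*t + 166 = -335*289 + 166 = -96815 + 166 = -96649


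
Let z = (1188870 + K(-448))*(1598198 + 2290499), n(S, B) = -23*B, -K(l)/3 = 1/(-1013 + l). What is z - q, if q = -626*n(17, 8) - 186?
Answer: 2251476531448601/487 ≈ 4.6232e+12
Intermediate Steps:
K(l) = -3/(-1013 + l)
q = 114998 (q = -(-14398)*8 - 186 = -626*(-184) - 186 = 115184 - 186 = 114998)
z = 2251476587452627/487 (z = (1188870 - 3/(-1013 - 448))*(1598198 + 2290499) = (1188870 - 3/(-1461))*3888697 = (1188870 - 3*(-1/1461))*3888697 = (1188870 + 1/487)*3888697 = (578979691/487)*3888697 = 2251476587452627/487 ≈ 4.6232e+12)
z - q = 2251476587452627/487 - 1*114998 = 2251476587452627/487 - 114998 = 2251476531448601/487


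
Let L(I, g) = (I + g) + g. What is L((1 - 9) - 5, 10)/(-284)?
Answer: -7/284 ≈ -0.024648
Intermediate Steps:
L(I, g) = I + 2*g
L((1 - 9) - 5, 10)/(-284) = (((1 - 9) - 5) + 2*10)/(-284) = ((-8 - 5) + 20)*(-1/284) = (-13 + 20)*(-1/284) = 7*(-1/284) = -7/284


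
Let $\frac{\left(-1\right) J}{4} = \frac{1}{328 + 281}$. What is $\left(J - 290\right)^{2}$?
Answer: $\frac{31192504996}{370881} \approx 84104.0$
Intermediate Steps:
$J = - \frac{4}{609}$ ($J = - \frac{4}{328 + 281} = - \frac{4}{609} \approx -0.0065681$)
$\left(J - 290\right)^{2} = \left(- \frac{4}{609} - 290\right)^{2} = \left(- \frac{176614}{609}\right)^{2} = \frac{31192504996}{370881}$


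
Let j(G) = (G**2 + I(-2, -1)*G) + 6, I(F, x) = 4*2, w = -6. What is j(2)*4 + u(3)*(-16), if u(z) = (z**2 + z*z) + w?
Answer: -88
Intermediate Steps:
I(F, x) = 8
u(z) = -6 + 2*z**2 (u(z) = (z**2 + z*z) - 6 = (z**2 + z**2) - 6 = 2*z**2 - 6 = -6 + 2*z**2)
j(G) = 6 + G**2 + 8*G (j(G) = (G**2 + 8*G) + 6 = 6 + G**2 + 8*G)
j(2)*4 + u(3)*(-16) = (6 + 2**2 + 8*2)*4 + (-6 + 2*3**2)*(-16) = (6 + 4 + 16)*4 + (-6 + 2*9)*(-16) = 26*4 + (-6 + 18)*(-16) = 104 + 12*(-16) = 104 - 192 = -88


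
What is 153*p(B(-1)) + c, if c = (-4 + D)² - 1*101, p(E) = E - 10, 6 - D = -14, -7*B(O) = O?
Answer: -9472/7 ≈ -1353.1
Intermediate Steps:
B(O) = -O/7
D = 20 (D = 6 - 1*(-14) = 6 + 14 = 20)
p(E) = -10 + E
c = 155 (c = (-4 + 20)² - 1*101 = 16² - 101 = 256 - 101 = 155)
153*p(B(-1)) + c = 153*(-10 - ⅐*(-1)) + 155 = 153*(-10 + ⅐) + 155 = 153*(-69/7) + 155 = -10557/7 + 155 = -9472/7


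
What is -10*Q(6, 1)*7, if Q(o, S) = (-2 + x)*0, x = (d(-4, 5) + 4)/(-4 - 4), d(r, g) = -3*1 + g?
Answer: 0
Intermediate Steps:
d(r, g) = -3 + g
x = -¾ (x = ((-3 + 5) + 4)/(-4 - 4) = (2 + 4)/(-8) = 6*(-⅛) = -¾ ≈ -0.75000)
Q(o, S) = 0 (Q(o, S) = (-2 - ¾)*0 = -11/4*0 = 0)
-10*Q(6, 1)*7 = -10*0*7 = 0*7 = 0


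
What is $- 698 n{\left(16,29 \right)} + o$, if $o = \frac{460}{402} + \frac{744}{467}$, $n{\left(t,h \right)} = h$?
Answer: $- \frac{1899798860}{93867} \approx -20239.0$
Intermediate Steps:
$o = \frac{256954}{93867}$ ($o = 460 \cdot \frac{1}{402} + 744 \cdot \frac{1}{467} = \frac{230}{201} + \frac{744}{467} = \frac{256954}{93867} \approx 2.7374$)
$- 698 n{\left(16,29 \right)} + o = \left(-698\right) 29 + \frac{256954}{93867} = -20242 + \frac{256954}{93867} = - \frac{1899798860}{93867}$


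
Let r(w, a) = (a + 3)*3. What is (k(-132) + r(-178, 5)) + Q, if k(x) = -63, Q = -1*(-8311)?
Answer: 8272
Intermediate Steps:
Q = 8311
r(w, a) = 9 + 3*a (r(w, a) = (3 + a)*3 = 9 + 3*a)
(k(-132) + r(-178, 5)) + Q = (-63 + (9 + 3*5)) + 8311 = (-63 + (9 + 15)) + 8311 = (-63 + 24) + 8311 = -39 + 8311 = 8272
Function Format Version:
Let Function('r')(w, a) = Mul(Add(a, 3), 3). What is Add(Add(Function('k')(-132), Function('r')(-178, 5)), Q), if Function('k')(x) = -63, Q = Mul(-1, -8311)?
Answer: 8272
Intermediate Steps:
Q = 8311
Function('r')(w, a) = Add(9, Mul(3, a)) (Function('r')(w, a) = Mul(Add(3, a), 3) = Add(9, Mul(3, a)))
Add(Add(Function('k')(-132), Function('r')(-178, 5)), Q) = Add(Add(-63, Add(9, Mul(3, 5))), 8311) = Add(Add(-63, Add(9, 15)), 8311) = Add(Add(-63, 24), 8311) = Add(-39, 8311) = 8272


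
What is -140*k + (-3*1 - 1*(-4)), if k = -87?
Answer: 12181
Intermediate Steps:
-140*k + (-3*1 - 1*(-4)) = -140*(-87) + (-3*1 - 1*(-4)) = 12180 + (-3 + 4) = 12180 + 1 = 12181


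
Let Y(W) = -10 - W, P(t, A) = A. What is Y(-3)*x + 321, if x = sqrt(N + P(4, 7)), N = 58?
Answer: 321 - 7*sqrt(65) ≈ 264.56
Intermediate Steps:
x = sqrt(65) (x = sqrt(58 + 7) = sqrt(65) ≈ 8.0623)
Y(-3)*x + 321 = (-10 - 1*(-3))*sqrt(65) + 321 = (-10 + 3)*sqrt(65) + 321 = -7*sqrt(65) + 321 = 321 - 7*sqrt(65)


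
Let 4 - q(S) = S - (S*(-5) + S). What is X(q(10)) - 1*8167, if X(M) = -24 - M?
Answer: -8145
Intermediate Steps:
q(S) = 4 - 5*S (q(S) = 4 - (S - (S*(-5) + S)) = 4 - (S - (-5*S + S)) = 4 - (S - (-4)*S) = 4 - (S + 4*S) = 4 - 5*S)
X(q(10)) - 1*8167 = (-24 - (4 - 5*10)) - 1*8167 = (-24 - (4 - 50)) - 8167 = (-24 - 1*(-46)) - 8167 = (-24 + 46) - 8167 = 22 - 8167 = -8145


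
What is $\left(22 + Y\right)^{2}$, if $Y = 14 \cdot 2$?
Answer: $2500$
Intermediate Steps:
$Y = 28$
$\left(22 + Y\right)^{2} = \left(22 + 28\right)^{2} = 50^{2} = 2500$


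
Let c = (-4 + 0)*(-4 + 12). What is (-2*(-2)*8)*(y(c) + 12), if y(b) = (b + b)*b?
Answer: 65920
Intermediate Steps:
c = -32 (c = -4*8 = -32)
y(b) = 2*b**2 (y(b) = (2*b)*b = 2*b**2)
(-2*(-2)*8)*(y(c) + 12) = (-2*(-2)*8)*(2*(-32)**2 + 12) = (4*8)*(2*1024 + 12) = 32*(2048 + 12) = 32*2060 = 65920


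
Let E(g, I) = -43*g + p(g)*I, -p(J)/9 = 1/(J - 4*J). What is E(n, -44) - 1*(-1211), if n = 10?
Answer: 3839/5 ≈ 767.80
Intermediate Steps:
p(J) = 3/J (p(J) = -9/(J - 4*J) = -9*(-1/(3*J)) = -(-3)/J = 3/J)
E(g, I) = -43*g + 3*I/g (E(g, I) = -43*g + (3/g)*I = -43*g + 3*I/g)
E(n, -44) - 1*(-1211) = (-43*10 + 3*(-44)/10) - 1*(-1211) = (-430 + 3*(-44)*(⅒)) + 1211 = (-430 - 66/5) + 1211 = -2216/5 + 1211 = 3839/5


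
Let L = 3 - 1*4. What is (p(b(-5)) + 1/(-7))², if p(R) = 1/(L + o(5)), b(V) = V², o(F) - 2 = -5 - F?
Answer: 256/3969 ≈ 0.064500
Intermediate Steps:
o(F) = -3 - F (o(F) = 2 + (-5 - F) = -3 - F)
L = -1 (L = 3 - 4 = -1)
p(R) = -⅑ (p(R) = 1/(-1 + (-3 - 1*5)) = 1/(-1 + (-3 - 5)) = 1/(-1 - 8) = 1/(-9) = -⅑)
(p(b(-5)) + 1/(-7))² = (-⅑ + 1/(-7))² = (-⅑ - ⅐)² = (-16/63)² = 256/3969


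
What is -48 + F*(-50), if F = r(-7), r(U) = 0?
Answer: -48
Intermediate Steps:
F = 0
-48 + F*(-50) = -48 + 0*(-50) = -48 + 0 = -48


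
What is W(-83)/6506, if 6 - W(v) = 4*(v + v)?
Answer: 335/3253 ≈ 0.10298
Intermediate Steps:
W(v) = 6 - 8*v (W(v) = 6 - 4*(v + v) = 6 - 4*2*v = 6 - 8*v)
W(-83)/6506 = (6 - 8*(-83))/6506 = (6 + 664)*(1/6506) = 670*(1/6506) = 335/3253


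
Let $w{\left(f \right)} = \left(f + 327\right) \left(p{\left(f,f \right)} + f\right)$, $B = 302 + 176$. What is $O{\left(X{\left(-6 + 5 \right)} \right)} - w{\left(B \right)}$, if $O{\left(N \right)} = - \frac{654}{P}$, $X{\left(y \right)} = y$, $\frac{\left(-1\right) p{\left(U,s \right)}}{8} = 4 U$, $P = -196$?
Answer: $\frac{1168992347}{98} \approx 1.1928 \cdot 10^{7}$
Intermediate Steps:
$p{\left(U,s \right)} = - 32 U$ ($p{\left(U,s \right)} = - 8 \cdot 4 U = - 32 U$)
$B = 478$
$O{\left(N \right)} = \frac{327}{98}$ ($O{\left(N \right)} = - \frac{654}{-196} = \left(-654\right) \left(- \frac{1}{196}\right) = \frac{327}{98}$)
$w{\left(f \right)} = - 31 f \left(327 + f\right)$ ($w{\left(f \right)} = \left(f + 327\right) \left(- 32 f + f\right) = \left(327 + f\right) \left(- 31 f\right) = - 31 f \left(327 + f\right)$)
$O{\left(X{\left(-6 + 5 \right)} \right)} - w{\left(B \right)} = \frac{327}{98} - 31 \cdot 478 \left(-327 - 478\right) = \frac{327}{98} - 31 \cdot 478 \left(-805\right) = \frac{327}{98} - -11928490 = \frac{327}{98} + 11928490 = \frac{1168992347}{98}$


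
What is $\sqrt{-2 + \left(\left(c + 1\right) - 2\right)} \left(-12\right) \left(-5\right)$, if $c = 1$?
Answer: $60 i \sqrt{2} \approx 84.853 i$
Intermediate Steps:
$\sqrt{-2 + \left(\left(c + 1\right) - 2\right)} \left(-12\right) \left(-5\right) = \sqrt{-2 + \left(\left(1 + 1\right) - 2\right)} \left(-12\right) \left(-5\right) = \sqrt{-2 + \left(2 - 2\right)} \left(-12\right) \left(-5\right) = \sqrt{-2 + 0} \left(-12\right) \left(-5\right) = \sqrt{-2} \left(-12\right) \left(-5\right) = i \sqrt{2} \left(-12\right) \left(-5\right) = - 12 i \sqrt{2} \left(-5\right) = 60 i \sqrt{2}$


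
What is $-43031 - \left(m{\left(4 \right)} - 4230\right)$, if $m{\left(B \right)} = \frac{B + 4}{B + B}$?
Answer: $-38802$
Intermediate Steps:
$m{\left(B \right)} = \frac{4 + B}{2 B}$
$-43031 - \left(m{\left(4 \right)} - 4230\right) = -43031 - \left(\frac{4 + 4}{2 \cdot 4} - 4230\right) = -43031 - \left(\frac{1}{2} \cdot \frac{1}{4} \cdot 8 - 4230\right) = -43031 - \left(1 - 4230\right) = -43031 - -4229 = -43031 + 4229 = -38802$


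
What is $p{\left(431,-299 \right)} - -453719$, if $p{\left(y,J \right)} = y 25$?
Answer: $464494$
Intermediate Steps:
$p{\left(y,J \right)} = 25 y$
$p{\left(431,-299 \right)} - -453719 = 25 \cdot 431 - -453719 = 10775 + 453719 = 464494$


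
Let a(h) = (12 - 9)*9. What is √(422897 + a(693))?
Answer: 2*√105731 ≈ 650.33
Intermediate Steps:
a(h) = 27 (a(h) = 3*9 = 27)
√(422897 + a(693)) = √(422897 + 27) = √422924 = 2*√105731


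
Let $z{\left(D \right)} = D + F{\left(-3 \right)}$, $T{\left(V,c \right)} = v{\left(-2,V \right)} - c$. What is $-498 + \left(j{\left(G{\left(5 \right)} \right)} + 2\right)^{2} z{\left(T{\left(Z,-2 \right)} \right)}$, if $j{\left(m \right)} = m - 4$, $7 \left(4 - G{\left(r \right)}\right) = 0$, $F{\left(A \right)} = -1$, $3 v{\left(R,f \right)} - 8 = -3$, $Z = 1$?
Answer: $- \frac{1462}{3} \approx -487.33$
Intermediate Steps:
$v{\left(R,f \right)} = \frac{5}{3}$ ($v{\left(R,f \right)} = \frac{8}{3} + \frac{1}{3} \left(-3\right) = \frac{8}{3} - 1 = \frac{5}{3}$)
$G{\left(r \right)} = 4$ ($G{\left(r \right)} = 4 - 0 = 4 + 0 = 4$)
$T{\left(V,c \right)} = \frac{5}{3} - c$
$j{\left(m \right)} = -4 + m$
$z{\left(D \right)} = -1 + D$ ($z{\left(D \right)} = D - 1 = -1 + D$)
$-498 + \left(j{\left(G{\left(5 \right)} \right)} + 2\right)^{2} z{\left(T{\left(Z,-2 \right)} \right)} = -498 + \left(\left(-4 + 4\right) + 2\right)^{2} \left(-1 + \left(\frac{5}{3} - -2\right)\right) = -498 + \left(0 + 2\right)^{2} \left(-1 + \left(\frac{5}{3} + 2\right)\right) = -498 + 2^{2} \left(-1 + \frac{11}{3}\right) = -498 + 4 \cdot \frac{8}{3} = -498 + \frac{32}{3} = - \frac{1462}{3}$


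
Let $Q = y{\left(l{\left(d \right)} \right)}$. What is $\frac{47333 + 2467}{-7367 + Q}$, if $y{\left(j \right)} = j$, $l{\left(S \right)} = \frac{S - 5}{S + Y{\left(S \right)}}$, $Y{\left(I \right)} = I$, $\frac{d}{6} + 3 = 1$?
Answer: $- \frac{1195200}{176791} \approx -6.7605$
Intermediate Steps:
$d = -12$ ($d = -18 + 6 \cdot 1 = -18 + 6 = -12$)
$l{\left(S \right)} = \frac{-5 + S}{2 S}$ ($l{\left(S \right)} = \frac{S - 5}{S + S} = \frac{-5 + S}{2 S}$)
$Q = \frac{17}{24}$ ($Q = \frac{-5 - 12}{2 \left(-12\right)} = \frac{1}{2} \left(- \frac{1}{12}\right) \left(-17\right) = \frac{17}{24} \approx 0.70833$)
$\frac{47333 + 2467}{-7367 + Q} = \frac{47333 + 2467}{-7367 + \frac{17}{24}} = \frac{49800}{- \frac{176791}{24}} = 49800 \left(- \frac{24}{176791}\right) = - \frac{1195200}{176791}$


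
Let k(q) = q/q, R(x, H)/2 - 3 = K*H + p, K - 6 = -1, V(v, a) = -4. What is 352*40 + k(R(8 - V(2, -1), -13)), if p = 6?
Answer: 14081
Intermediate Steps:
K = 5 (K = 6 - 1 = 5)
R(x, H) = 18 + 10*H (R(x, H) = 6 + 2*(5*H + 6) = 6 + 2*(6 + 5*H) = 6 + (12 + 10*H) = 18 + 10*H)
k(q) = 1
352*40 + k(R(8 - V(2, -1), -13)) = 352*40 + 1 = 14080 + 1 = 14081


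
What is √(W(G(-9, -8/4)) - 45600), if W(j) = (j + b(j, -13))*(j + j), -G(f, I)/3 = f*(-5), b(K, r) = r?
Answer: 2*I*√1410 ≈ 75.1*I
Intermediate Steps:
G(f, I) = 15*f (G(f, I) = -3*f*(-5) = -(-15)*f = 15*f)
W(j) = 2*j*(-13 + j) (W(j) = (j - 13)*(j + j) = (-13 + j)*(2*j) = 2*j*(-13 + j))
√(W(G(-9, -8/4)) - 45600) = √(2*(15*(-9))*(-13 + 15*(-9)) - 45600) = √(2*(-135)*(-13 - 135) - 45600) = √(2*(-135)*(-148) - 45600) = √(39960 - 45600) = √(-5640) = 2*I*√1410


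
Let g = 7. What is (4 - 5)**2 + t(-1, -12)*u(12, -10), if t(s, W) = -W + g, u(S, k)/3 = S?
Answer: 685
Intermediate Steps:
u(S, k) = 3*S
t(s, W) = 7 - W (t(s, W) = -W + 7 = 7 - W)
(4 - 5)**2 + t(-1, -12)*u(12, -10) = (4 - 5)**2 + (7 - 1*(-12))*(3*12) = (-1)**2 + (7 + 12)*36 = 1 + 19*36 = 1 + 684 = 685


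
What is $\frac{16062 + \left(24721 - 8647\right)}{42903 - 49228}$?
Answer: $- \frac{32136}{6325} \approx -5.0808$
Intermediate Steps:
$\frac{16062 + \left(24721 - 8647\right)}{42903 - 49228} = \frac{16062 + \left(24721 - 8647\right)}{-6325} = \left(16062 + 16074\right) \left(- \frac{1}{6325}\right) = 32136 \left(- \frac{1}{6325}\right) = - \frac{32136}{6325}$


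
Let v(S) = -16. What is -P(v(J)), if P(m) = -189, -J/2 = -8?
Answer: 189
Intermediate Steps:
J = 16 (J = -2*(-8) = 16)
-P(v(J)) = -1*(-189) = 189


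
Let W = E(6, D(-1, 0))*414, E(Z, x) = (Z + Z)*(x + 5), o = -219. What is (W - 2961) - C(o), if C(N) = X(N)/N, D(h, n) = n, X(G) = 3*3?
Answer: 1597170/73 ≈ 21879.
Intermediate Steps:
X(G) = 9
E(Z, x) = 2*Z*(5 + x) (E(Z, x) = (2*Z)*(5 + x) = 2*Z*(5 + x))
C(N) = 9/N
W = 24840 (W = (2*6*(5 + 0))*414 = (2*6*5)*414 = 60*414 = 24840)
(W - 2961) - C(o) = (24840 - 2961) - 9/(-219) = 21879 - 9*(-1)/219 = 21879 - 1*(-3/73) = 21879 + 3/73 = 1597170/73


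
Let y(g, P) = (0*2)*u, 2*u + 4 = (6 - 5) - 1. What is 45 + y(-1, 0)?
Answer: 45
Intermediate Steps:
u = -2 (u = -2 + ((6 - 5) - 1)/2 = -2 + (1 - 1)/2 = -2 + (½)*0 = -2 + 0 = -2)
y(g, P) = 0 (y(g, P) = (0*2)*(-2) = 0*(-2) = 0)
45 + y(-1, 0) = 45 + 0 = 45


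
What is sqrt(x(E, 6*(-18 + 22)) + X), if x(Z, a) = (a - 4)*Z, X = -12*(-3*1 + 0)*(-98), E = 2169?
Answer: 18*sqrt(123) ≈ 199.63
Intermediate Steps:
X = -3528 (X = -12*(-3 + 0)*(-98) = -12*(-3)*(-98) = 36*(-98) = -3528)
x(Z, a) = Z*(-4 + a) (x(Z, a) = (-4 + a)*Z = Z*(-4 + a))
sqrt(x(E, 6*(-18 + 22)) + X) = sqrt(2169*(-4 + 6*(-18 + 22)) - 3528) = sqrt(2169*(-4 + 6*4) - 3528) = sqrt(2169*(-4 + 24) - 3528) = sqrt(2169*20 - 3528) = sqrt(43380 - 3528) = sqrt(39852) = 18*sqrt(123)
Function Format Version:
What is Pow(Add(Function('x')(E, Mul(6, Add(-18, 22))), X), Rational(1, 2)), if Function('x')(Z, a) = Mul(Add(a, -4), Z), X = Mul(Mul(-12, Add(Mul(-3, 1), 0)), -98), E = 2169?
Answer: Mul(18, Pow(123, Rational(1, 2))) ≈ 199.63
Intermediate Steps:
X = -3528 (X = Mul(Mul(-12, Add(-3, 0)), -98) = Mul(Mul(-12, -3), -98) = Mul(36, -98) = -3528)
Function('x')(Z, a) = Mul(Z, Add(-4, a)) (Function('x')(Z, a) = Mul(Add(-4, a), Z) = Mul(Z, Add(-4, a)))
Pow(Add(Function('x')(E, Mul(6, Add(-18, 22))), X), Rational(1, 2)) = Pow(Add(Mul(2169, Add(-4, Mul(6, Add(-18, 22)))), -3528), Rational(1, 2)) = Pow(Add(Mul(2169, Add(-4, Mul(6, 4))), -3528), Rational(1, 2)) = Pow(Add(Mul(2169, Add(-4, 24)), -3528), Rational(1, 2)) = Pow(Add(Mul(2169, 20), -3528), Rational(1, 2)) = Pow(Add(43380, -3528), Rational(1, 2)) = Pow(39852, Rational(1, 2)) = Mul(18, Pow(123, Rational(1, 2)))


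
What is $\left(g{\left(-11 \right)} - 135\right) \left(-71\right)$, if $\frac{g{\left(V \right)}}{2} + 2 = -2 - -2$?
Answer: $9869$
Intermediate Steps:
$g{\left(V \right)} = -4$ ($g{\left(V \right)} = -4 + 2 \left(-2 - -2\right) = -4 + 2 \left(-2 + 2\right) = -4 + 2 \cdot 0 = -4 + 0 = -4$)
$\left(g{\left(-11 \right)} - 135\right) \left(-71\right) = \left(-4 - 135\right) \left(-71\right) = \left(-139\right) \left(-71\right) = 9869$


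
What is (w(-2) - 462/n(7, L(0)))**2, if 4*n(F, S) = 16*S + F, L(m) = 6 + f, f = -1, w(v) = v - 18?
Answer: 1430416/841 ≈ 1700.9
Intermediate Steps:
w(v) = -18 + v
L(m) = 5 (L(m) = 6 - 1 = 5)
n(F, S) = 4*S + F/4 (n(F, S) = (16*S + F)/4 = (F + 16*S)/4 = 4*S + F/4)
(w(-2) - 462/n(7, L(0)))**2 = ((-18 - 2) - 462/(4*5 + (1/4)*7))**2 = (-20 - 462/(20 + 7/4))**2 = (-20 - 462/87/4)**2 = (-20 - 462*4/87)**2 = (-20 - 616/29)**2 = (-1196/29)**2 = 1430416/841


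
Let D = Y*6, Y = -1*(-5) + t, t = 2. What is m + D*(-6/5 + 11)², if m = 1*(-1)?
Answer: 100817/25 ≈ 4032.7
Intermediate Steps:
Y = 7 (Y = -1*(-5) + 2 = 5 + 2 = 7)
m = -1
D = 42 (D = 7*6 = 42)
m + D*(-6/5 + 11)² = -1 + 42*(-6/5 + 11)² = -1 + 42*(49/5)² = -1 + 42*(2401/25) = -1 + 100842/25 = 100817/25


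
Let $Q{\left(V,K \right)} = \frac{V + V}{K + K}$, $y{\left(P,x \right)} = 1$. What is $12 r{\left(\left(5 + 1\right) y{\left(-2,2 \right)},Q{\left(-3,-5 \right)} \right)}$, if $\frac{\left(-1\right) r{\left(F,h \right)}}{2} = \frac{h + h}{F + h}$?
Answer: $- \frac{48}{11} \approx -4.3636$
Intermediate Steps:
$Q{\left(V,K \right)} = \frac{V}{K}$ ($Q{\left(V,K \right)} = \frac{2 V}{2 K} = 2 V \frac{1}{2 K} = \frac{V}{K}$)
$r{\left(F,h \right)} = - \frac{4 h}{F + h}$ ($r{\left(F,h \right)} = - 2 \frac{h + h}{F + h} = - 2 \frac{2 h}{F + h} = - \frac{4 h}{F + h}$)
$12 r{\left(\left(5 + 1\right) y{\left(-2,2 \right)},Q{\left(-3,-5 \right)} \right)} = 12 \left(- \frac{4 \left(- \frac{3}{-5}\right)}{\left(5 + 1\right) 1 - \frac{3}{-5}}\right) = 12 \left(- \frac{4 \left(\left(-3\right) \left(- \frac{1}{5}\right)\right)}{6 \cdot 1 - - \frac{3}{5}}\right) = 12 \left(\left(-4\right) \frac{3}{5} \frac{1}{6 + \frac{3}{5}}\right) = 12 \left(\left(-4\right) \frac{3}{5} \frac{1}{\frac{33}{5}}\right) = 12 \left(\left(-4\right) \frac{3}{5} \cdot \frac{5}{33}\right) = 12 \left(- \frac{4}{11}\right) = - \frac{48}{11}$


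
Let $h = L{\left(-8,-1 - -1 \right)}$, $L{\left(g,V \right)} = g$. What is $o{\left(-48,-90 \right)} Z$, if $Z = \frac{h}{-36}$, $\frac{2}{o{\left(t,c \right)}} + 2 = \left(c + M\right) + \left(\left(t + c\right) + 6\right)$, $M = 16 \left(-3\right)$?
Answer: $- \frac{1}{612} \approx -0.001634$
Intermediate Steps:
$M = -48$
$h = -8$
$o{\left(t,c \right)} = \frac{2}{-44 + t + 2 c}$ ($o{\left(t,c \right)} = \frac{2}{-2 + \left(\left(c - 48\right) + \left(\left(t + c\right) + 6\right)\right)} = \frac{2}{-2 + \left(\left(-48 + c\right) + \left(\left(c + t\right) + 6\right)\right)} = \frac{2}{-2 + \left(\left(-48 + c\right) + \left(6 + c + t\right)\right)} = \frac{2}{-2 + \left(-42 + t + 2 c\right)} = \frac{2}{-44 + t + 2 c}$)
$Z = \frac{2}{9}$ ($Z = - \frac{8}{-36} = \left(-8\right) \left(- \frac{1}{36}\right) = \frac{2}{9} \approx 0.22222$)
$o{\left(-48,-90 \right)} Z = \frac{2}{-44 - 48 + 2 \left(-90\right)} \frac{2}{9} = \frac{2}{-44 - 48 - 180} \cdot \frac{2}{9} = \frac{2}{-272} \cdot \frac{2}{9} = 2 \left(- \frac{1}{272}\right) \frac{2}{9} = \left(- \frac{1}{136}\right) \frac{2}{9} = - \frac{1}{612}$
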